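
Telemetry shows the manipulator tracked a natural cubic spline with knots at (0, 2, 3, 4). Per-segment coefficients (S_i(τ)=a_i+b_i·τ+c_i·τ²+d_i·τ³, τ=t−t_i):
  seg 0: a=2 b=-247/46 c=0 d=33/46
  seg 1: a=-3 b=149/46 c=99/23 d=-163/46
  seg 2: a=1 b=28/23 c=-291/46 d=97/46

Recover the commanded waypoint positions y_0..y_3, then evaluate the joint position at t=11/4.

y_0=2 y_1=-3 y_2=1 y_3=-2
S(11/4) = 1047/2944

y_0 = S_0(0) = a_0 = 2
y_1 = S_1(0) = a_1 = -3
y_2 = S_2(0) = a_2 = 1
y_3 = S_2(1) = -2
t_q=11/4 is in segment 1 (τ=3/4); S_1(τ)=1047/2944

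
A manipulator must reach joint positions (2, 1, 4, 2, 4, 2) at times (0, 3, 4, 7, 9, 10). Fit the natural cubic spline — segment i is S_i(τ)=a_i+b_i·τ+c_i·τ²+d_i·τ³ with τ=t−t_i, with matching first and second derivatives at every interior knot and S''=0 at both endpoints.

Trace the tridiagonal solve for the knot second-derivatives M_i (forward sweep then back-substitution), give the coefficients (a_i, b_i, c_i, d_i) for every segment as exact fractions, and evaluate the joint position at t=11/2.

Δ: Δ0=-1/3, Δ1=3, Δ2=-2/3, Δ3=1, Δ4=-2
row 1: diag=8, rhs=20; c'=1/8, d'=5/2
row 2: denom=8−1·1/8=63/8; d'=(-22−1·5/2)/(63/8)=-28/9
row 3: denom=10−3·8/21=62/7; d'=(10−3·-28/9)/(62/7)=203/93
row 4: denom=6−2·7/31=172/31; d'=(-18−2·203/93)/(172/31)=-520/129
back: M4=-520/129
back: M3=203/93−7/31·-520/129=133/43
back: M2=-28/9−8/21·133/43=-1660/387
back: M1=5/2−1/8·-1660/387=1175/387
M: M0=0, M1=1175/387, M2=-1660/387, M3=133/43, M4=-520/129, M5=0
seg 0: a=2, c=M0/2=0, d=(M1−M0)/(6·3)=1175/6966, b=Δ0−h0·(2M0+M1)/6=-1433/774
seg 1: a=1, c=M1/2=1175/774, d=(M2−M1)/(6·1)=-105/86, b=Δ1−h1·(2M1+M2)/6=1046/387
seg 2: a=4, c=M2/2=-830/387, d=(M3−M2)/(6·3)=2857/6966, b=Δ2−h2·(2M2+M3)/6=1607/774
seg 3: a=2, c=M3/2=133/86, d=(M4−M3)/(6·2)=-919/1548, b=Δ3−h3·(2M3+M4)/6=109/387
seg 4: a=4, c=M4/2=-260/129, d=(M5−M4)/(6·1)=260/387, b=Δ4−h4·(2M4+M5)/6=-254/387
t_q=11/2 → seg 2, τ=3/2; S=4+1607/774·τ+-830/387·τ²+2857/6966·τ³=2527/688

  seg 0: a=2 b=-1433/774 c=0 d=1175/6966
  seg 1: a=1 b=1046/387 c=1175/774 d=-105/86
  seg 2: a=4 b=1607/774 c=-830/387 d=2857/6966
  seg 3: a=2 b=109/387 c=133/86 d=-919/1548
  seg 4: a=4 b=-254/387 c=-260/129 d=260/387
S(11/2) = 2527/688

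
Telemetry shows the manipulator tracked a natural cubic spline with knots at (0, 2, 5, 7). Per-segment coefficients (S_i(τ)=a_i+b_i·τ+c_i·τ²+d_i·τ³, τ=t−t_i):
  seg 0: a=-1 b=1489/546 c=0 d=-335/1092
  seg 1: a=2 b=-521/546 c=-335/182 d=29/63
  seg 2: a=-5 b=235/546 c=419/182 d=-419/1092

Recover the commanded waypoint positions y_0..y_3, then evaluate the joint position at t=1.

y_0 = S_0(0) = a_0 = -1
y_1 = S_1(0) = a_1 = 2
y_2 = S_2(0) = a_2 = -5
y_3 = S_2(2) = 2
t_q=1 is in segment 0 (τ=1); S_0(τ)=517/364

y_0=-1 y_1=2 y_2=-5 y_3=2
S(1) = 517/364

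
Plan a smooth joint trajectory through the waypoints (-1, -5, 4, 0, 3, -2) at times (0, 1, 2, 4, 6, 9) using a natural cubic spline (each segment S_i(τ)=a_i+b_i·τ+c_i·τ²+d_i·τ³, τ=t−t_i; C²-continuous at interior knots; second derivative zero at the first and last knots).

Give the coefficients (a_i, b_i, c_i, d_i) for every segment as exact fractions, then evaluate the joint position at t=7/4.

Δ: Δ0=-4, Δ1=9, Δ2=-2, Δ3=3/2, Δ4=-5/3
row 1: diag=4, rhs=78; c'=1/4, d'=39/2
row 2: denom=6−1·1/4=23/4; d'=(-66−1·39/2)/(23/4)=-342/23
row 3: denom=8−2·8/23=168/23; d'=(21−2·-342/23)/(168/23)=389/56
row 4: denom=10−2·23/84=397/42; d'=(-19−2·389/56)/(397/42)=-2763/794
back: M4=-2763/794
back: M3=389/56−23/84·-2763/794=3136/397
back: M2=-342/23−8/23·3136/397=-6994/397
back: M1=39/2−1/4·-6994/397=9490/397
M: M0=0, M1=9490/397, M2=-6994/397, M3=3136/397, M4=-2763/794, M5=0
seg 0: a=-1, c=M0/2=0, d=(M1−M0)/(6·1)=4745/1191, b=Δ0−h0·(2M0+M1)/6=-9509/1191
seg 1: a=-5, c=M1/2=4745/397, d=(M2−M1)/(6·1)=-8242/1191, b=Δ1−h1·(2M1+M2)/6=4726/1191
seg 2: a=4, c=M2/2=-3497/397, d=(M3−M2)/(6·2)=5065/2382, b=Δ2−h2·(2M2+M3)/6=8470/1191
seg 3: a=0, c=M3/2=1568/397, d=(M4−M3)/(6·2)=-9035/9528, b=Δ3−h3·(2M3+M4)/6=-3104/1191
seg 4: a=3, c=M4/2=-2763/1588, d=(M5−M4)/(6·3)=307/1588, b=Δ4−h4·(2M4+M5)/6=4319/2382
t_q=7/4 → seg 1, τ=3/4; S=-5+4726/1191·τ+4745/397·τ²+-8242/1191·τ³=22609/12704

  seg 0: a=-1 b=-9509/1191 c=0 d=4745/1191
  seg 1: a=-5 b=4726/1191 c=4745/397 d=-8242/1191
  seg 2: a=4 b=8470/1191 c=-3497/397 d=5065/2382
  seg 3: a=0 b=-3104/1191 c=1568/397 d=-9035/9528
  seg 4: a=3 b=4319/2382 c=-2763/1588 d=307/1588
S(7/4) = 22609/12704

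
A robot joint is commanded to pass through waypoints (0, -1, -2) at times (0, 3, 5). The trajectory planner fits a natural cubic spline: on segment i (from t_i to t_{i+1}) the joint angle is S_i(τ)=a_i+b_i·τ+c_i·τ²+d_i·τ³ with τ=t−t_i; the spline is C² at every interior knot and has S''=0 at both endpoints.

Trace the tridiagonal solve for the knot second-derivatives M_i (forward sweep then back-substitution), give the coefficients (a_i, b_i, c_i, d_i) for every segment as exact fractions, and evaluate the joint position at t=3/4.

  seg 0: a=0 b=-17/60 c=0 d=-1/180
  seg 1: a=-1 b=-13/30 c=-1/20 d=1/120
S(3/4) = -55/256

Δ: Δ0=-1/3, Δ1=-1/2
row 1: diag=10, rhs=-1; c'=1/5, d'=-1/10
back: M1=-1/10
M: M0=0, M1=-1/10, M2=0
seg 0: a=0, c=M0/2=0, d=(M1−M0)/(6·3)=-1/180, b=Δ0−h0·(2M0+M1)/6=-17/60
seg 1: a=-1, c=M1/2=-1/20, d=(M2−M1)/(6·2)=1/120, b=Δ1−h1·(2M1+M2)/6=-13/30
t_q=3/4 → seg 0, τ=3/4; S=0+-17/60·τ+0·τ²+-1/180·τ³=-55/256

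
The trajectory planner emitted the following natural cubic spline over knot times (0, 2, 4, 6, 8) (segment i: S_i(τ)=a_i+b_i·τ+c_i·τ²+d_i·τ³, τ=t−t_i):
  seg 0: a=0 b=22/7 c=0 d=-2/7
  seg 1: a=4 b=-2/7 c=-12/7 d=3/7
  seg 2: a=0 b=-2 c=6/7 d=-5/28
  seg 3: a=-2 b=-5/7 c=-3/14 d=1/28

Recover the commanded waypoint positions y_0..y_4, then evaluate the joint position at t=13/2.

y_0 = S_0(0) = a_0 = 0
y_1 = S_1(0) = a_1 = 4
y_2 = S_2(0) = a_2 = 0
y_3 = S_3(0) = a_3 = -2
y_4 = S_3(2) = -4
t_q=13/2 is in segment 3 (τ=1/2); S_3(τ)=-77/32

y_0=0 y_1=4 y_2=0 y_3=-2 y_4=-4
S(13/2) = -77/32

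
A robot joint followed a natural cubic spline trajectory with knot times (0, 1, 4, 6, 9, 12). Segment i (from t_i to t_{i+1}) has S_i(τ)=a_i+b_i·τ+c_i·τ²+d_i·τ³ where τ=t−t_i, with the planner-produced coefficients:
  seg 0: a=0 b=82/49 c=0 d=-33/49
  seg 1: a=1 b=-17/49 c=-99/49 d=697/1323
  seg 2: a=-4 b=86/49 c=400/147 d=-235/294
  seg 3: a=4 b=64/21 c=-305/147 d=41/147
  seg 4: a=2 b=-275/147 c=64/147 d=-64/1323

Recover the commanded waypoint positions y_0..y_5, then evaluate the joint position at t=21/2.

y_0=0 y_1=1 y_2=-4 y_3=4 y_4=2 y_5=-1
S(21/2) = 1/98

y_0 = S_0(0) = a_0 = 0
y_1 = S_1(0) = a_1 = 1
y_2 = S_2(0) = a_2 = -4
y_3 = S_3(0) = a_3 = 4
y_4 = S_4(0) = a_4 = 2
y_5 = S_4(3) = -1
t_q=21/2 is in segment 4 (τ=3/2); S_4(τ)=1/98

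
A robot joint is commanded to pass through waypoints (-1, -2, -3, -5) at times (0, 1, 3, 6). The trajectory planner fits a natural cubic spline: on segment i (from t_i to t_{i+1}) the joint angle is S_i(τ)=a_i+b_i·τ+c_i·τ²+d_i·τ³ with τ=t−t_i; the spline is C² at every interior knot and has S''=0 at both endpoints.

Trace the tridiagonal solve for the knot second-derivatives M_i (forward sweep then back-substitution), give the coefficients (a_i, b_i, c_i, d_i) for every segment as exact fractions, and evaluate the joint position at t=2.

Δ: Δ0=-1, Δ1=-1/2, Δ2=-2/3
row 1: diag=6, rhs=3; c'=1/3, d'=1/2
row 2: denom=10−2·1/3=28/3; d'=(-1−2·1/2)/(28/3)=-3/14
back: M2=-3/14
back: M1=1/2−1/3·-3/14=4/7
M: M0=0, M1=4/7, M2=-3/14, M3=0
seg 0: a=-1, c=M0/2=0, d=(M1−M0)/(6·1)=2/21, b=Δ0−h0·(2M0+M1)/6=-23/21
seg 1: a=-2, c=M1/2=2/7, d=(M2−M1)/(6·2)=-11/168, b=Δ1−h1·(2M1+M2)/6=-17/21
seg 2: a=-3, c=M2/2=-3/28, d=(M3−M2)/(6·3)=1/84, b=Δ2−h2·(2M2+M3)/6=-19/42
t_q=2 → seg 1, τ=1; S=-2+-17/21·τ+2/7·τ²+-11/168·τ³=-145/56

  seg 0: a=-1 b=-23/21 c=0 d=2/21
  seg 1: a=-2 b=-17/21 c=2/7 d=-11/168
  seg 2: a=-3 b=-19/42 c=-3/28 d=1/84
S(2) = -145/56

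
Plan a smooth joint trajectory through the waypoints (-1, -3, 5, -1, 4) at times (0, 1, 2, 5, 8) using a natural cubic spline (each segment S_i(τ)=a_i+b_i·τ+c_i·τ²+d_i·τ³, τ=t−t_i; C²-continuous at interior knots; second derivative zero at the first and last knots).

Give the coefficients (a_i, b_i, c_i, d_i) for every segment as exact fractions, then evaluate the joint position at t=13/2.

Δ: Δ0=-2, Δ1=8, Δ2=-2, Δ3=5/3
row 1: diag=4, rhs=60; c'=1/4, d'=15
row 2: denom=8−1·1/4=31/4; d'=(-60−1·15)/(31/4)=-300/31
row 3: denom=12−3·12/31=336/31; d'=(22−3·-300/31)/(336/31)=113/24
back: M3=113/24
back: M2=-300/31−12/31·113/24=-23/2
back: M1=15−1/4·-23/2=143/8
M: M0=0, M1=143/8, M2=-23/2, M3=113/24, M4=0
seg 0: a=-1, c=M0/2=0, d=(M1−M0)/(6·1)=143/48, b=Δ0−h0·(2M0+M1)/6=-239/48
seg 1: a=-3, c=M1/2=143/16, d=(M2−M1)/(6·1)=-235/48, b=Δ1−h1·(2M1+M2)/6=95/24
seg 2: a=5, c=M2/2=-23/4, d=(M3−M2)/(6·3)=389/432, b=Δ2−h2·(2M2+M3)/6=343/48
seg 3: a=-1, c=M3/2=113/48, d=(M4−M3)/(6·3)=-113/432, b=Δ3−h3·(2M3+M4)/6=-73/24
t_q=13/2 → seg 3, τ=3/2; S=-1+-73/24·τ+113/48·τ²+-113/432·τ³=-147/128

  seg 0: a=-1 b=-239/48 c=0 d=143/48
  seg 1: a=-3 b=95/24 c=143/16 d=-235/48
  seg 2: a=5 b=343/48 c=-23/4 d=389/432
  seg 3: a=-1 b=-73/24 c=113/48 d=-113/432
S(13/2) = -147/128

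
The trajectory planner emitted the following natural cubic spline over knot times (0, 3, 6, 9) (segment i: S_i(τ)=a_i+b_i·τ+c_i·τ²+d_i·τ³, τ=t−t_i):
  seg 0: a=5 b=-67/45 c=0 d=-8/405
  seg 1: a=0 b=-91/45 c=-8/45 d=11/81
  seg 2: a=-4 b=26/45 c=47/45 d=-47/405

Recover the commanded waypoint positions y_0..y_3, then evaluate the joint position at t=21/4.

y_0=5 y_1=0 y_2=-4 y_3=4
S(21/4) = -1249/320

y_0 = S_0(0) = a_0 = 5
y_1 = S_1(0) = a_1 = 0
y_2 = S_2(0) = a_2 = -4
y_3 = S_2(3) = 4
t_q=21/4 is in segment 1 (τ=9/4); S_1(τ)=-1249/320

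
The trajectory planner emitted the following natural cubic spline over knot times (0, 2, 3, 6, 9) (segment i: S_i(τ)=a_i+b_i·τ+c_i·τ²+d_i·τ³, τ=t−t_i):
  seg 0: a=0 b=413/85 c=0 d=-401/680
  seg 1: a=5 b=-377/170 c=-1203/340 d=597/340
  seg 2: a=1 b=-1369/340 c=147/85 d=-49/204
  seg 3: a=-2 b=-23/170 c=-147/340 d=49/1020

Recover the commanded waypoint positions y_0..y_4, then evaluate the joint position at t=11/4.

y_0=0 y_1=5 y_2=1 y_3=-2 y_4=-5
S(11/4) = 45419/21760

y_0 = S_0(0) = a_0 = 0
y_1 = S_1(0) = a_1 = 5
y_2 = S_2(0) = a_2 = 1
y_3 = S_3(0) = a_3 = -2
y_4 = S_3(3) = -5
t_q=11/4 is in segment 1 (τ=3/4); S_1(τ)=45419/21760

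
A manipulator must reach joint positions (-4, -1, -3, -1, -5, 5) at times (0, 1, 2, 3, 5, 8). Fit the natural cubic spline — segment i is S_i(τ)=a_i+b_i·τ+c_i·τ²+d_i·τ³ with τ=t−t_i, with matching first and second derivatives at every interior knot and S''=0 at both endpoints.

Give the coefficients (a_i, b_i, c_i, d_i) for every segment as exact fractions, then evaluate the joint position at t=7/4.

  seg 0: a=-4 b=5617/1200 c=0 d=-2017/1200
  seg 1: a=-1 b=-217/600 c=-2017/400 d=817/240
  seg 2: a=-3 b=-281/1200 c=517/100 d=-3523/1200
  seg 3: a=-1 b=779/600 c=-291/80 d=1193/1200
  seg 4: a=-5 b=-793/600 c=931/400 d=-931/3600
S(7/4) = -68391/25600

Δ: Δ0=3, Δ1=-2, Δ2=2, Δ3=-2, Δ4=10/3
row 1: diag=4, rhs=-30; c'=1/4, d'=-15/2
row 2: denom=4−1·1/4=15/4; d'=(24−1·-15/2)/(15/4)=42/5
row 3: denom=6−1·4/15=86/15; d'=(-24−1·42/5)/(86/15)=-243/43
row 4: denom=10−2·15/43=400/43; d'=(32−2·-243/43)/(400/43)=931/200
back: M4=931/200
back: M3=-243/43−15/43·931/200=-291/40
back: M2=42/5−4/15·-291/40=517/50
back: M1=-15/2−1/4·517/50=-2017/200
M: M0=0, M1=-2017/200, M2=517/50, M3=-291/40, M4=931/200, M5=0
seg 0: a=-4, c=M0/2=0, d=(M1−M0)/(6·1)=-2017/1200, b=Δ0−h0·(2M0+M1)/6=5617/1200
seg 1: a=-1, c=M1/2=-2017/400, d=(M2−M1)/(6·1)=817/240, b=Δ1−h1·(2M1+M2)/6=-217/600
seg 2: a=-3, c=M2/2=517/100, d=(M3−M2)/(6·1)=-3523/1200, b=Δ2−h2·(2M2+M3)/6=-281/1200
seg 3: a=-1, c=M3/2=-291/80, d=(M4−M3)/(6·2)=1193/1200, b=Δ3−h3·(2M3+M4)/6=779/600
seg 4: a=-5, c=M4/2=931/400, d=(M5−M4)/(6·3)=-931/3600, b=Δ4−h4·(2M4+M5)/6=-793/600
t_q=7/4 → seg 1, τ=3/4; S=-1+-217/600·τ+-2017/400·τ²+817/240·τ³=-68391/25600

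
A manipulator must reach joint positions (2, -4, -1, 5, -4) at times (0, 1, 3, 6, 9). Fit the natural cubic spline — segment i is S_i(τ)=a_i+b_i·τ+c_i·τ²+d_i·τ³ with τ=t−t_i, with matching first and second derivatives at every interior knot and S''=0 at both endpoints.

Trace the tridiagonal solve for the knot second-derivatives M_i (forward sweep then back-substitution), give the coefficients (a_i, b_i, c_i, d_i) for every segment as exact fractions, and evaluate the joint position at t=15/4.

  seg 0: a=2 b=-2999/412 c=0 d=527/412
  seg 1: a=-4 b=-709/206 c=1581/412 d=-563/824
  seg 2: a=-1 b=382/103 c=-27/103 d=-95/927
  seg 3: a=5 b=-65/103 c=-122/103 d=122/927
S(15/4) = 10487/6592

Δ: Δ0=-6, Δ1=3/2, Δ2=2, Δ3=-3
row 1: diag=6, rhs=45; c'=1/3, d'=15/2
row 2: denom=10−2·1/3=28/3; d'=(3−2·15/2)/(28/3)=-9/7
row 3: denom=12−3·9/28=309/28; d'=(-30−3·-9/7)/(309/28)=-244/103
back: M3=-244/103
back: M2=-9/7−9/28·-244/103=-54/103
back: M1=15/2−1/3·-54/103=1581/206
M: M0=0, M1=1581/206, M2=-54/103, M3=-244/103, M4=0
seg 0: a=2, c=M0/2=0, d=(M1−M0)/(6·1)=527/412, b=Δ0−h0·(2M0+M1)/6=-2999/412
seg 1: a=-4, c=M1/2=1581/412, d=(M2−M1)/(6·2)=-563/824, b=Δ1−h1·(2M1+M2)/6=-709/206
seg 2: a=-1, c=M2/2=-27/103, d=(M3−M2)/(6·3)=-95/927, b=Δ2−h2·(2M2+M3)/6=382/103
seg 3: a=5, c=M3/2=-122/103, d=(M4−M3)/(6·3)=122/927, b=Δ3−h3·(2M3+M4)/6=-65/103
t_q=15/4 → seg 2, τ=3/4; S=-1+382/103·τ+-27/103·τ²+-95/927·τ³=10487/6592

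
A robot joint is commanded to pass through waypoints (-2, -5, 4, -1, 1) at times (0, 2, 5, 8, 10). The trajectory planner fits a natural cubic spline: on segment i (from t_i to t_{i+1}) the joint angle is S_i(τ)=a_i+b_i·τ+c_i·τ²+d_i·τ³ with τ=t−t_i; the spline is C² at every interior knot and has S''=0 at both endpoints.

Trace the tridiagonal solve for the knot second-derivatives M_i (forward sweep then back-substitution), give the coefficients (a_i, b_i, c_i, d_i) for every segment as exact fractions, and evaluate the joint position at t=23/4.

Δ: Δ0=-3/2, Δ1=3, Δ2=-5/3, Δ3=1
row 1: diag=10, rhs=27; c'=3/10, d'=27/10
row 2: denom=12−3·3/10=111/10; d'=(-28−3·27/10)/(111/10)=-361/111
row 3: denom=10−3·10/37=340/37; d'=(16−3·-361/111)/(340/37)=953/340
back: M3=953/340
back: M2=-361/111−10/37·953/340=-409/102
back: M1=27/10−3/10·-409/102=1327/340
M: M0=0, M1=1327/340, M2=-409/102, M3=953/340, M4=0
seg 0: a=-2, c=M0/2=0, d=(M1−M0)/(6·2)=1327/4080, b=Δ0−h0·(2M0+M1)/6=-2857/1020
seg 1: a=-5, c=M1/2=1327/680, d=(M2−M1)/(6·3)=-8071/18360, b=Δ1−h1·(2M1+M2)/6=281/255
seg 2: a=4, c=M2/2=-409/204, d=(M3−M2)/(6·3)=6949/18360, b=Δ2−h2·(2M2+M3)/6=113/120
seg 3: a=-1, c=M3/2=953/680, d=(M4−M3)/(6·2)=-953/4080, b=Δ3−h3·(2M3+M4)/6=-443/510
t_q=23/4 → seg 2, τ=3/4; S=4+113/120·τ+-409/204·τ²+6949/18360·τ³=32537/8704

  seg 0: a=-2 b=-2857/1020 c=0 d=1327/4080
  seg 1: a=-5 b=281/255 c=1327/680 d=-8071/18360
  seg 2: a=4 b=113/120 c=-409/204 d=6949/18360
  seg 3: a=-1 b=-443/510 c=953/680 d=-953/4080
S(23/4) = 32537/8704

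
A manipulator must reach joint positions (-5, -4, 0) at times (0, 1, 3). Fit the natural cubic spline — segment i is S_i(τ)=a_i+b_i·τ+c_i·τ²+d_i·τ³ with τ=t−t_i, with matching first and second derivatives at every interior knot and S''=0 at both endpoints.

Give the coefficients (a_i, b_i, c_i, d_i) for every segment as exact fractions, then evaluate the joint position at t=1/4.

Δ: Δ0=1, Δ1=2
row 1: diag=6, rhs=6; c'=1/3, d'=1
back: M1=1
M: M0=0, M1=1, M2=0
seg 0: a=-5, c=M0/2=0, d=(M1−M0)/(6·1)=1/6, b=Δ0−h0·(2M0+M1)/6=5/6
seg 1: a=-4, c=M1/2=1/2, d=(M2−M1)/(6·2)=-1/12, b=Δ1−h1·(2M1+M2)/6=4/3
t_q=1/4 → seg 0, τ=1/4; S=-5+5/6·τ+0·τ²+1/6·τ³=-613/128

  seg 0: a=-5 b=5/6 c=0 d=1/6
  seg 1: a=-4 b=4/3 c=1/2 d=-1/12
S(1/4) = -613/128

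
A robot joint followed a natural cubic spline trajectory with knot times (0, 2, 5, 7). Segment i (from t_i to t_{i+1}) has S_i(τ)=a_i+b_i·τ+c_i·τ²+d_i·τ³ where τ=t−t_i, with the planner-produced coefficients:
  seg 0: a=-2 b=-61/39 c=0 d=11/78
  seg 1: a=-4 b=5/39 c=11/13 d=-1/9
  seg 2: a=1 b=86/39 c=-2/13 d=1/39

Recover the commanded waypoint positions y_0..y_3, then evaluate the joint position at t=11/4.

y_0=-2 y_1=-4 y_2=1 y_3=5
S(11/4) = -2891/832

y_0 = S_0(0) = a_0 = -2
y_1 = S_1(0) = a_1 = -4
y_2 = S_2(0) = a_2 = 1
y_3 = S_2(2) = 5
t_q=11/4 is in segment 1 (τ=3/4); S_1(τ)=-2891/832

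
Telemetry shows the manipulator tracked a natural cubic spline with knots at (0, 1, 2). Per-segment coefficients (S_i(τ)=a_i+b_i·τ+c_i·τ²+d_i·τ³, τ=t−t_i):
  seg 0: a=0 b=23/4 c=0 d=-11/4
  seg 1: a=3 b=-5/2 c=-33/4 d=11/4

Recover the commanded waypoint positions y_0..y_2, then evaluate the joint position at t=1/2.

y_0 = S_0(0) = a_0 = 0
y_1 = S_1(0) = a_1 = 3
y_2 = S_1(1) = -5
t_q=1/2 is in segment 0 (τ=1/2); S_0(τ)=81/32

y_0=0 y_1=3 y_2=-5
S(1/2) = 81/32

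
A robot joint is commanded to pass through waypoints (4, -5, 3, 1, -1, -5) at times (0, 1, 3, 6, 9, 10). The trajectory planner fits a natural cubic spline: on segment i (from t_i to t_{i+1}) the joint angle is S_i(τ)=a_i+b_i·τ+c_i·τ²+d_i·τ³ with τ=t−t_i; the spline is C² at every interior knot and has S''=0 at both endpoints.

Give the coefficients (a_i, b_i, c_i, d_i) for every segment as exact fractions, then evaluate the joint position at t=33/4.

Δ: Δ0=-9, Δ1=4, Δ2=-2/3, Δ3=-2/3, Δ4=-4
row 1: diag=6, rhs=78; c'=1/3, d'=13
row 2: denom=10−2·1/3=28/3; d'=(-28−2·13)/(28/3)=-81/14
row 3: denom=12−3·9/28=309/28; d'=(0−3·-81/14)/(309/28)=162/103
row 4: denom=8−3·28/103=740/103; d'=(-20−3·162/103)/(740/103)=-1273/370
back: M4=-1273/370
back: M3=162/103−28/103·-1273/370=464/185
back: M2=-81/14−9/28·464/185=-2439/370
back: M1=13−1/3·-2439/370=5623/370
M: M0=0, M1=5623/370, M2=-2439/370, M3=464/185, M4=-1273/370, M5=0
seg 0: a=4, c=M0/2=0, d=(M1−M0)/(6·1)=5623/2220, b=Δ0−h0·(2M0+M1)/6=-25603/2220
seg 1: a=-5, c=M1/2=5623/740, d=(M2−M1)/(6·2)=-4031/2220, b=Δ1−h1·(2M1+M2)/6=-4367/1110
seg 2: a=3, c=M2/2=-2439/740, d=(M3−M2)/(6·3)=91/180, b=Δ2−h2·(2M2+M3)/6=1037/222
seg 3: a=1, c=M3/2=232/185, d=(M4−M3)/(6·3)=-2201/6660, b=Δ3−h3·(2M3+M4)/6=-3229/2220
seg 4: a=-1, c=M4/2=-1273/740, d=(M5−M4)/(6·1)=1273/2220, b=Δ4−h4·(2M4+M5)/6=-3167/1110
t_q=33/4 → seg 3, τ=9/4; S=1+-3229/2220·τ+232/185·τ²+-2201/6660·τ³=14759/47360

  seg 0: a=4 b=-25603/2220 c=0 d=5623/2220
  seg 1: a=-5 b=-4367/1110 c=5623/740 d=-4031/2220
  seg 2: a=3 b=1037/222 c=-2439/740 d=91/180
  seg 3: a=1 b=-3229/2220 c=232/185 d=-2201/6660
  seg 4: a=-1 b=-3167/1110 c=-1273/740 d=1273/2220
S(33/4) = 14759/47360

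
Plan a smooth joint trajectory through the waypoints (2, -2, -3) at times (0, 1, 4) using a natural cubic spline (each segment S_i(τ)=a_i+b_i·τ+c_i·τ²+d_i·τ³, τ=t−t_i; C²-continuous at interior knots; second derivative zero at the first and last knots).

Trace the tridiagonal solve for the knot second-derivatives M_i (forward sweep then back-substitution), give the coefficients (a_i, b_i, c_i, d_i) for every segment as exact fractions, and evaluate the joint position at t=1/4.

  seg 0: a=2 b=-107/24 c=0 d=11/24
  seg 1: a=-2 b=-37/12 c=11/8 d=-11/72
S(1/4) = 457/512

Δ: Δ0=-4, Δ1=-1/3
row 1: diag=8, rhs=22; c'=3/8, d'=11/4
back: M1=11/4
M: M0=0, M1=11/4, M2=0
seg 0: a=2, c=M0/2=0, d=(M1−M0)/(6·1)=11/24, b=Δ0−h0·(2M0+M1)/6=-107/24
seg 1: a=-2, c=M1/2=11/8, d=(M2−M1)/(6·3)=-11/72, b=Δ1−h1·(2M1+M2)/6=-37/12
t_q=1/4 → seg 0, τ=1/4; S=2+-107/24·τ+0·τ²+11/24·τ³=457/512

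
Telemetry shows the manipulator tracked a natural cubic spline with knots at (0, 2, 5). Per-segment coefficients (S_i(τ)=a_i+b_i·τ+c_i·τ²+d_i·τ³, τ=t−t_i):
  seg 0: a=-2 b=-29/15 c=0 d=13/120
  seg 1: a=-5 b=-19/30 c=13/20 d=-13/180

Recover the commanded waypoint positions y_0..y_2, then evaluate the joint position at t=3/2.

y_0 = S_0(0) = a_0 = -2
y_1 = S_1(0) = a_1 = -5
y_2 = S_1(3) = -3
t_q=3/2 is in segment 0 (τ=3/2); S_0(τ)=-1451/320

y_0=-2 y_1=-5 y_2=-3
S(3/2) = -1451/320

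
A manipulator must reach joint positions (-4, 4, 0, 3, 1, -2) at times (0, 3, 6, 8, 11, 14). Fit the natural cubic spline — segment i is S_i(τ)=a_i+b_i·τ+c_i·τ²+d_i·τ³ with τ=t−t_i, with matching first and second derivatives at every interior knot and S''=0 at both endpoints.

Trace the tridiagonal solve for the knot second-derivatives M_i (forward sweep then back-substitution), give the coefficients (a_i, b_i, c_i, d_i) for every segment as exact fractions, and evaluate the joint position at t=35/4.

Δ: Δ0=8/3, Δ1=-4/3, Δ2=3/2, Δ3=-2/3, Δ4=-1
row 1: diag=12, rhs=-24; c'=1/4, d'=-2
row 2: denom=10−3·1/4=37/4; d'=(17−3·-2)/(37/4)=92/37
row 3: denom=10−2·8/37=354/37; d'=(-13−2·92/37)/(354/37)=-665/354
row 4: denom=12−3·37/118=1305/118; d'=(-2−3·-665/354)/(1305/118)=143/435
back: M4=143/435
back: M3=-665/354−37/118·143/435=-862/435
back: M2=92/37−8/37·-862/435=1268/435
back: M1=-2−1/4·1268/435=-1187/435
M: M0=0, M1=-1187/435, M2=1268/435, M3=-862/435, M4=143/435, M5=0
seg 0: a=-4, c=M0/2=0, d=(M1−M0)/(6·3)=-1187/7830, b=Δ0−h0·(2M0+M1)/6=1169/290
seg 1: a=4, c=M1/2=-1187/870, d=(M2−M1)/(6·3)=491/1566, b=Δ1−h1·(2M1+M2)/6=-9/145
seg 2: a=0, c=M2/2=634/435, d=(M3−M2)/(6·2)=-71/174, b=Δ2−h2·(2M2+M3)/6=63/290
seg 3: a=3, c=M3/2=-431/435, d=(M4−M3)/(6·3)=67/522, b=Δ3−h3·(2M3+M4)/6=1001/870
seg 4: a=1, c=M4/2=143/870, d=(M5−M4)/(6·3)=-143/7830, b=Δ4−h4·(2M4+M5)/6=-578/435
t_q=35/4 → seg 3, τ=3/4; S=3+1001/870·τ+-431/435·τ²+67/522·τ³=62357/18560

  seg 0: a=-4 b=1169/290 c=0 d=-1187/7830
  seg 1: a=4 b=-9/145 c=-1187/870 d=491/1566
  seg 2: a=0 b=63/290 c=634/435 d=-71/174
  seg 3: a=3 b=1001/870 c=-431/435 d=67/522
  seg 4: a=1 b=-578/435 c=143/870 d=-143/7830
S(35/4) = 62357/18560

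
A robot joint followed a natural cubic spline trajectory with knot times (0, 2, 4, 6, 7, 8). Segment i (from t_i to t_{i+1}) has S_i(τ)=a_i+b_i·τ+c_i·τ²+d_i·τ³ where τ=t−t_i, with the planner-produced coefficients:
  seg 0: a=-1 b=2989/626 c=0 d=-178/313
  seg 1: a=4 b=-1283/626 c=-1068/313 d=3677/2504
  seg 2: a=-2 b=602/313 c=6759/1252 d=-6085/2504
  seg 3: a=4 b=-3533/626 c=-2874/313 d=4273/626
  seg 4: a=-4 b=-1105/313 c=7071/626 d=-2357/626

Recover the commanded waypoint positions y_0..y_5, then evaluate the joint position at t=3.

y_0=-1 y_1=4 y_2=-2 y_3=4 y_4=-4 y_5=0
S(3) = 17/2504

y_0 = S_0(0) = a_0 = -1
y_1 = S_1(0) = a_1 = 4
y_2 = S_2(0) = a_2 = -2
y_3 = S_3(0) = a_3 = 4
y_4 = S_4(0) = a_4 = -4
y_5 = S_4(1) = 0
t_q=3 is in segment 1 (τ=1); S_1(τ)=17/2504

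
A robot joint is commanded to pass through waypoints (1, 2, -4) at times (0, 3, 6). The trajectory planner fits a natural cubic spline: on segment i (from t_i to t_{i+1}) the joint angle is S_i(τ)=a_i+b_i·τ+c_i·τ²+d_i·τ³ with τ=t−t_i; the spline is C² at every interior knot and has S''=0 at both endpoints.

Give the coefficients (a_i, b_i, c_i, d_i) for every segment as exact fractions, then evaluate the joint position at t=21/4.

Δ: Δ0=1/3, Δ1=-2
row 1: diag=12, rhs=-14; c'=1/4, d'=-7/6
back: M1=-7/6
M: M0=0, M1=-7/6, M2=0
seg 0: a=1, c=M0/2=0, d=(M1−M0)/(6·3)=-7/108, b=Δ0−h0·(2M0+M1)/6=11/12
seg 1: a=2, c=M1/2=-7/12, d=(M2−M1)/(6·3)=7/108, b=Δ1−h1·(2M1+M2)/6=-5/6
t_q=21/4 → seg 1, τ=9/4; S=2+-5/6·τ+-7/12·τ²+7/108·τ³=-535/256

  seg 0: a=1 b=11/12 c=0 d=-7/108
  seg 1: a=2 b=-5/6 c=-7/12 d=7/108
S(21/4) = -535/256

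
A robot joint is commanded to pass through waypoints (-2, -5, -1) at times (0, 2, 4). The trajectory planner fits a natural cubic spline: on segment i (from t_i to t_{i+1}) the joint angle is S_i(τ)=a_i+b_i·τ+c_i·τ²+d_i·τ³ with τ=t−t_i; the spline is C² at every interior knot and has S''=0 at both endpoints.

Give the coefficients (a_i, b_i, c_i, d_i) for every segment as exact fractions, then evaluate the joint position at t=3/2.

Δ: Δ0=-3/2, Δ1=2
row 1: diag=8, rhs=21; c'=1/4, d'=21/8
back: M1=21/8
M: M0=0, M1=21/8, M2=0
seg 0: a=-2, c=M0/2=0, d=(M1−M0)/(6·2)=7/32, b=Δ0−h0·(2M0+M1)/6=-19/8
seg 1: a=-5, c=M1/2=21/16, d=(M2−M1)/(6·2)=-7/32, b=Δ1−h1·(2M1+M2)/6=1/4
t_q=3/2 → seg 0, τ=3/2; S=-2+-19/8·τ+0·τ²+7/32·τ³=-1235/256

  seg 0: a=-2 b=-19/8 c=0 d=7/32
  seg 1: a=-5 b=1/4 c=21/16 d=-7/32
S(3/2) = -1235/256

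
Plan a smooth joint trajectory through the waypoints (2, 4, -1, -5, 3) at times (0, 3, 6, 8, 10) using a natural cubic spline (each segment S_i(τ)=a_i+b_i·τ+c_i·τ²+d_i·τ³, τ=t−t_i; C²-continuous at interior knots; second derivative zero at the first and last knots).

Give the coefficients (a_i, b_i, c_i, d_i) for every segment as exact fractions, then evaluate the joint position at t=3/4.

Δ: Δ0=2/3, Δ1=-5/3, Δ2=-2, Δ3=4
row 1: diag=12, rhs=-14; c'=1/4, d'=-7/6
row 2: denom=10−3·1/4=37/4; d'=(-2−3·-7/6)/(37/4)=6/37
row 3: denom=8−2·8/37=280/37; d'=(36−2·6/37)/(280/37)=33/7
back: M3=33/7
back: M2=6/37−8/37·33/7=-6/7
back: M1=-7/6−1/4·-6/7=-20/21
M: M0=0, M1=-20/21, M2=-6/7, M3=33/7, M4=0
seg 0: a=2, c=M0/2=0, d=(M1−M0)/(6·3)=-10/189, b=Δ0−h0·(2M0+M1)/6=8/7
seg 1: a=4, c=M1/2=-10/21, d=(M2−M1)/(6·3)=1/189, b=Δ1−h1·(2M1+M2)/6=-2/7
seg 2: a=-1, c=M2/2=-3/7, d=(M3−M2)/(6·2)=13/28, b=Δ2−h2·(2M2+M3)/6=-3
seg 3: a=-5, c=M3/2=33/14, d=(M4−M3)/(6·2)=-11/28, b=Δ3−h3·(2M3+M4)/6=6/7
t_q=3/4 → seg 0, τ=3/4; S=2+8/7·τ+0·τ²+-10/189·τ³=635/224

  seg 0: a=2 b=8/7 c=0 d=-10/189
  seg 1: a=4 b=-2/7 c=-10/21 d=1/189
  seg 2: a=-1 b=-3 c=-3/7 d=13/28
  seg 3: a=-5 b=6/7 c=33/14 d=-11/28
S(3/4) = 635/224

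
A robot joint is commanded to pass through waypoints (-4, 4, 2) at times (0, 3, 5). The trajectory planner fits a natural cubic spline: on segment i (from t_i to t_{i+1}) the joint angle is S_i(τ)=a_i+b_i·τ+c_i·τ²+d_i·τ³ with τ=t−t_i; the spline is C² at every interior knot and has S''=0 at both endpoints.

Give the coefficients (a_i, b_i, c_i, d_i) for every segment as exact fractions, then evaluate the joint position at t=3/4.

Δ: Δ0=8/3, Δ1=-1
row 1: diag=10, rhs=-22; c'=1/5, d'=-11/5
back: M1=-11/5
M: M0=0, M1=-11/5, M2=0
seg 0: a=-4, c=M0/2=0, d=(M1−M0)/(6·3)=-11/90, b=Δ0−h0·(2M0+M1)/6=113/30
seg 1: a=4, c=M1/2=-11/10, d=(M2−M1)/(6·2)=11/60, b=Δ1−h1·(2M1+M2)/6=7/15
t_q=3/4 → seg 0, τ=3/4; S=-4+113/30·τ+0·τ²+-11/90·τ³=-157/128

  seg 0: a=-4 b=113/30 c=0 d=-11/90
  seg 1: a=4 b=7/15 c=-11/10 d=11/60
S(3/4) = -157/128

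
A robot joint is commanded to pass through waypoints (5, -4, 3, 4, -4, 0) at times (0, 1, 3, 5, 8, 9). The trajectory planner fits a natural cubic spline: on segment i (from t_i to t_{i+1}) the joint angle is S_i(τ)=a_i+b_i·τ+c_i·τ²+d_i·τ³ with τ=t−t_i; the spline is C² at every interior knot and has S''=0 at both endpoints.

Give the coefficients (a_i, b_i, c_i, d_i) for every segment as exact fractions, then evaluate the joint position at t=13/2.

Δ: Δ0=-9, Δ1=7/2, Δ2=1/2, Δ3=-8/3, Δ4=4
row 1: diag=6, rhs=75; c'=1/3, d'=25/2
row 2: denom=8−2·1/3=22/3; d'=(-18−2·25/2)/(22/3)=-129/22
row 3: denom=10−2·3/11=104/11; d'=(-19−2·-129/22)/(104/11)=-10/13
row 4: denom=8−3·33/104=733/104; d'=(40−3·-10/13)/(733/104)=4400/733
back: M4=4400/733
back: M3=-10/13−33/104·4400/733=-1960/733
back: M2=-129/22−3/11·-1960/733=-7527/1466
back: M1=25/2−1/3·-7527/1466=10417/733
M: M0=0, M1=10417/733, M2=-7527/1466, M3=-1960/733, M4=4400/733, M5=0
seg 0: a=5, c=M0/2=0, d=(M1−M0)/(6·1)=10417/4398, b=Δ0−h0·(2M0+M1)/6=-49999/4398
seg 1: a=-4, c=M1/2=10417/1466, d=(M2−M1)/(6·2)=-28361/17592, b=Δ1−h1·(2M1+M2)/6=-9374/2199
seg 2: a=3, c=M2/2=-7527/2932, d=(M3−M2)/(6·2)=3607/17592, b=Δ2−h2·(2M2+M3)/6=21173/4398
seg 3: a=4, c=M3/2=-980/733, d=(M4−M3)/(6·3)=1060/2199, b=Δ3−h3·(2M3+M4)/6=-6584/2199
seg 4: a=-4, c=M4/2=2200/733, d=(M5−M4)/(6·1)=-2200/2199, b=Δ4−h4·(2M4+M5)/6=4396/2199
t_q=13/2 → seg 3, τ=3/2; S=4+-6584/2199·τ+-980/733·τ²+1060/2199·τ³=-2745/1466

  seg 0: a=5 b=-49999/4398 c=0 d=10417/4398
  seg 1: a=-4 b=-9374/2199 c=10417/1466 d=-28361/17592
  seg 2: a=3 b=21173/4398 c=-7527/2932 d=3607/17592
  seg 3: a=4 b=-6584/2199 c=-980/733 d=1060/2199
  seg 4: a=-4 b=4396/2199 c=2200/733 d=-2200/2199
S(13/2) = -2745/1466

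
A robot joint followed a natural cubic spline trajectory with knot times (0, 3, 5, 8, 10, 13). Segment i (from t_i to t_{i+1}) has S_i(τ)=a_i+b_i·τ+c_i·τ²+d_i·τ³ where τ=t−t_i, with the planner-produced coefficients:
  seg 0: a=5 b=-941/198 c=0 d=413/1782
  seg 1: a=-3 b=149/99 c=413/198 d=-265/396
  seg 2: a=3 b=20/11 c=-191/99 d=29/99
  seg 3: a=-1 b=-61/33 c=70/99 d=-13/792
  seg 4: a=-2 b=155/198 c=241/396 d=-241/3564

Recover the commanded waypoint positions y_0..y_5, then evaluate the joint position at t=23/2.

y_0=5 y_1=-3 y_2=3 y_3=-1 y_4=-2 y_5=4
S(23/2) = 111/352

y_0 = S_0(0) = a_0 = 5
y_1 = S_1(0) = a_1 = -3
y_2 = S_2(0) = a_2 = 3
y_3 = S_3(0) = a_3 = -1
y_4 = S_4(0) = a_4 = -2
y_5 = S_4(3) = 4
t_q=23/2 is in segment 4 (τ=3/2); S_4(τ)=111/352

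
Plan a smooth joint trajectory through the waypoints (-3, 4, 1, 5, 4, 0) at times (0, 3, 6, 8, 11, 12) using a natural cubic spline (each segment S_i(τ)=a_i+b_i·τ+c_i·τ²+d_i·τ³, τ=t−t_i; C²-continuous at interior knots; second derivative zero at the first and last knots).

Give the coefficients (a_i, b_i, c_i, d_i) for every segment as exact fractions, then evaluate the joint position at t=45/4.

  seg 0: a=-3 b=8776/2499 c=0 d=-2945/22491
  seg 1: a=4 b=-59/2499 c=-2945/2499 d=6395/22491
  seg 2: a=1 b=208/357 c=1150/833 d=-1679/4998
  seg 3: a=5 b=5182/2499 c=-529/833 d=-418/7497
  seg 4: a=4 b=-8102/2499 c=-947/833 d=947/2499
S(45/4) = 23795/7616

Δ: Δ0=7/3, Δ1=-1, Δ2=2, Δ3=-1/3, Δ4=-4
row 1: diag=12, rhs=-20; c'=1/4, d'=-5/3
row 2: denom=10−3·1/4=37/4; d'=(18−3·-5/3)/(37/4)=92/37
row 3: denom=10−2·8/37=354/37; d'=(-14−2·92/37)/(354/37)=-117/59
row 4: denom=8−3·37/118=833/118; d'=(-22−3·-117/59)/(833/118)=-1894/833
back: M4=-1894/833
back: M3=-117/59−37/118·-1894/833=-1058/833
back: M2=92/37−8/37·-1058/833=2300/833
back: M1=-5/3−1/4·2300/833=-5890/2499
M: M0=0, M1=-5890/2499, M2=2300/833, M3=-1058/833, M4=-1894/833, M5=0
seg 0: a=-3, c=M0/2=0, d=(M1−M0)/(6·3)=-2945/22491, b=Δ0−h0·(2M0+M1)/6=8776/2499
seg 1: a=4, c=M1/2=-2945/2499, d=(M2−M1)/(6·3)=6395/22491, b=Δ1−h1·(2M1+M2)/6=-59/2499
seg 2: a=1, c=M2/2=1150/833, d=(M3−M2)/(6·2)=-1679/4998, b=Δ2−h2·(2M2+M3)/6=208/357
seg 3: a=5, c=M3/2=-529/833, d=(M4−M3)/(6·3)=-418/7497, b=Δ3−h3·(2M3+M4)/6=5182/2499
seg 4: a=4, c=M4/2=-947/833, d=(M5−M4)/(6·1)=947/2499, b=Δ4−h4·(2M4+M5)/6=-8102/2499
t_q=45/4 → seg 4, τ=1/4; S=4+-8102/2499·τ+-947/833·τ²+947/2499·τ³=23795/7616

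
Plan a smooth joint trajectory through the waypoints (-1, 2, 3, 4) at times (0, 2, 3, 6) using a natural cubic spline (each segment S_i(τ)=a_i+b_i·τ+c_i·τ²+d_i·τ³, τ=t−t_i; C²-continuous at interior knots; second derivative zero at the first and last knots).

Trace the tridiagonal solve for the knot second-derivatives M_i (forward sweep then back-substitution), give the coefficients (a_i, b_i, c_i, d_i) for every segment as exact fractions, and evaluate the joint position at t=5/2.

  seg 0: a=-1 b=463/282 c=0 d=-5/141
  seg 1: a=2 b=343/282 c=-10/47 d=-1/282
  seg 2: a=3 b=110/141 c=-21/94 d=7/282
S(5/2) = 1921/752

Δ: Δ0=3/2, Δ1=1, Δ2=1/3
row 1: diag=6, rhs=-3; c'=1/6, d'=-1/2
row 2: denom=8−1·1/6=47/6; d'=(-4−1·-1/2)/(47/6)=-21/47
back: M2=-21/47
back: M1=-1/2−1/6·-21/47=-20/47
M: M0=0, M1=-20/47, M2=-21/47, M3=0
seg 0: a=-1, c=M0/2=0, d=(M1−M0)/(6·2)=-5/141, b=Δ0−h0·(2M0+M1)/6=463/282
seg 1: a=2, c=M1/2=-10/47, d=(M2−M1)/(6·1)=-1/282, b=Δ1−h1·(2M1+M2)/6=343/282
seg 2: a=3, c=M2/2=-21/94, d=(M3−M2)/(6·3)=7/282, b=Δ2−h2·(2M2+M3)/6=110/141
t_q=5/2 → seg 1, τ=1/2; S=2+343/282·τ+-10/47·τ²+-1/282·τ³=1921/752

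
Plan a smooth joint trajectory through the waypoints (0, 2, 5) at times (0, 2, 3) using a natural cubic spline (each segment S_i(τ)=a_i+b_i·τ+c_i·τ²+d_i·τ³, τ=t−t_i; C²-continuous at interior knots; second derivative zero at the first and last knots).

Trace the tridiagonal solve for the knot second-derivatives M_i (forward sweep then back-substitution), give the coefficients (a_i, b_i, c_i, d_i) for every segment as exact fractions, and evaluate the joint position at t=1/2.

  seg 0: a=0 b=1/3 c=0 d=1/6
  seg 1: a=2 b=7/3 c=1 d=-1/3
S(1/2) = 3/16

Δ: Δ0=1, Δ1=3
row 1: diag=6, rhs=12; c'=1/6, d'=2
back: M1=2
M: M0=0, M1=2, M2=0
seg 0: a=0, c=M0/2=0, d=(M1−M0)/(6·2)=1/6, b=Δ0−h0·(2M0+M1)/6=1/3
seg 1: a=2, c=M1/2=1, d=(M2−M1)/(6·1)=-1/3, b=Δ1−h1·(2M1+M2)/6=7/3
t_q=1/2 → seg 0, τ=1/2; S=0+1/3·τ+0·τ²+1/6·τ³=3/16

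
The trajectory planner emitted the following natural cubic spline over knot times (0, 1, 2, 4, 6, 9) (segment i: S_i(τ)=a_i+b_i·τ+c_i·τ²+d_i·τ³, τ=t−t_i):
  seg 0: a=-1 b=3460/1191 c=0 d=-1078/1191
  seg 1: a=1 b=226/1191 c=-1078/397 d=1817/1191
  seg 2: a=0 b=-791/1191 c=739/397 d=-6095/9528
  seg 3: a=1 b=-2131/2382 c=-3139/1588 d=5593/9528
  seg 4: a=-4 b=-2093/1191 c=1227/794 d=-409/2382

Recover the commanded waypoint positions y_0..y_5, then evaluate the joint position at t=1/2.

y_0=-1 y_1=1 y_2=0 y_3=1 y_4=-4 y_5=0
S(1/2) = 539/1588

y_0 = S_0(0) = a_0 = -1
y_1 = S_1(0) = a_1 = 1
y_2 = S_2(0) = a_2 = 0
y_3 = S_3(0) = a_3 = 1
y_4 = S_4(0) = a_4 = -4
y_5 = S_4(3) = 0
t_q=1/2 is in segment 0 (τ=1/2); S_0(τ)=539/1588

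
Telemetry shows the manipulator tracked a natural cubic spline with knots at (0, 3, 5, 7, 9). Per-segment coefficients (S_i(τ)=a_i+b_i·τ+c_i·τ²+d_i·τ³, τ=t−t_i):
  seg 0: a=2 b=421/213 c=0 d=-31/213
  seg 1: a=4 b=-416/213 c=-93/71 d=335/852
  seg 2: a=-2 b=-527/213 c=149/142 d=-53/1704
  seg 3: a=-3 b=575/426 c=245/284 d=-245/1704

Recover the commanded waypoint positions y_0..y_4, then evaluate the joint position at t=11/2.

y_0=2 y_1=4 y_2=-2 y_3=-3 y_4=2
S(11/2) = -13535/4544

y_0 = S_0(0) = a_0 = 2
y_1 = S_1(0) = a_1 = 4
y_2 = S_2(0) = a_2 = -2
y_3 = S_3(0) = a_3 = -3
y_4 = S_3(2) = 2
t_q=11/2 is in segment 2 (τ=1/2); S_2(τ)=-13535/4544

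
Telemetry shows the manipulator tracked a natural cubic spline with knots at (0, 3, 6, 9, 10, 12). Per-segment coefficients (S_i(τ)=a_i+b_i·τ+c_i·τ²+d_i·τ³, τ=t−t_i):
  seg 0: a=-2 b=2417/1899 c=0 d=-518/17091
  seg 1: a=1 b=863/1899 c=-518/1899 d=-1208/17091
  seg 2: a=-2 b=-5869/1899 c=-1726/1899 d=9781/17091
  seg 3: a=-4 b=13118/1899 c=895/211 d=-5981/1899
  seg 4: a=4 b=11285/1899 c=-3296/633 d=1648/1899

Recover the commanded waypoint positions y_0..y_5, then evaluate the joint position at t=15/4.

y_0=-2 y_1=1 y_2=-2 y_3=-4 y_4=4 y_5=2
S(15/4) = 977/844

y_0 = S_0(0) = a_0 = -2
y_1 = S_1(0) = a_1 = 1
y_2 = S_2(0) = a_2 = -2
y_3 = S_3(0) = a_3 = -4
y_4 = S_4(0) = a_4 = 4
y_5 = S_4(2) = 2
t_q=15/4 is in segment 1 (τ=3/4); S_1(τ)=977/844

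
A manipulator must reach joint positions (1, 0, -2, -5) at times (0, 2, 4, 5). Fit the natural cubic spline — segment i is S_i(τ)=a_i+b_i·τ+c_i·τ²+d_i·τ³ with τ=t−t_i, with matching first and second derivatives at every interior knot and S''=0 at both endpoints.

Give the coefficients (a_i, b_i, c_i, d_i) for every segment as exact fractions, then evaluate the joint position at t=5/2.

  seg 0: a=1 b=-6/11 c=0 d=1/88
  seg 1: a=0 b=-9/22 c=3/44 d=-2/11
  seg 2: a=-2 b=-51/22 c=-45/44 d=15/44
S(5/2) = -37/176

Δ: Δ0=-1/2, Δ1=-1, Δ2=-3
row 1: diag=8, rhs=-3; c'=1/4, d'=-3/8
row 2: denom=6−2·1/4=11/2; d'=(-12−2·-3/8)/(11/2)=-45/22
back: M2=-45/22
back: M1=-3/8−1/4·-45/22=3/22
M: M0=0, M1=3/22, M2=-45/22, M3=0
seg 0: a=1, c=M0/2=0, d=(M1−M0)/(6·2)=1/88, b=Δ0−h0·(2M0+M1)/6=-6/11
seg 1: a=0, c=M1/2=3/44, d=(M2−M1)/(6·2)=-2/11, b=Δ1−h1·(2M1+M2)/6=-9/22
seg 2: a=-2, c=M2/2=-45/44, d=(M3−M2)/(6·1)=15/44, b=Δ2−h2·(2M2+M3)/6=-51/22
t_q=5/2 → seg 1, τ=1/2; S=0+-9/22·τ+3/44·τ²+-2/11·τ³=-37/176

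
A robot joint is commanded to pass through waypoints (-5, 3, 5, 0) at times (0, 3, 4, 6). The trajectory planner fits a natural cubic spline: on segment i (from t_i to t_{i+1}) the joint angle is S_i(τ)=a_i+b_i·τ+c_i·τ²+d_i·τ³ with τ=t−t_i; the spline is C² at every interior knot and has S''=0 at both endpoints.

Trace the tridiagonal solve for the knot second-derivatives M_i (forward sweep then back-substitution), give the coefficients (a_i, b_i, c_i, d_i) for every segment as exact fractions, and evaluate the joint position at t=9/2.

Δ: Δ0=8/3, Δ1=2, Δ2=-5/2
row 1: diag=8, rhs=-4; c'=1/8, d'=-1/2
row 2: denom=6−1·1/8=47/8; d'=(-27−1·-1/2)/(47/8)=-212/47
back: M2=-212/47
back: M1=-1/2−1/8·-212/47=3/47
M: M0=0, M1=3/47, M2=-212/47, M3=0
seg 0: a=-5, c=M0/2=0, d=(M1−M0)/(6·3)=1/282, b=Δ0−h0·(2M0+M1)/6=743/282
seg 1: a=3, c=M1/2=3/94, d=(M2−M1)/(6·1)=-215/282, b=Δ1−h1·(2M1+M2)/6=385/141
seg 2: a=5, c=M2/2=-106/47, d=(M3−M2)/(6·2)=53/141, b=Δ2−h2·(2M2+M3)/6=143/282
t_q=9/2 → seg 2, τ=1/2; S=5+143/282·τ+-106/47·τ²+53/141·τ³=1781/376

  seg 0: a=-5 b=743/282 c=0 d=1/282
  seg 1: a=3 b=385/141 c=3/94 d=-215/282
  seg 2: a=5 b=143/282 c=-106/47 d=53/141
S(9/2) = 1781/376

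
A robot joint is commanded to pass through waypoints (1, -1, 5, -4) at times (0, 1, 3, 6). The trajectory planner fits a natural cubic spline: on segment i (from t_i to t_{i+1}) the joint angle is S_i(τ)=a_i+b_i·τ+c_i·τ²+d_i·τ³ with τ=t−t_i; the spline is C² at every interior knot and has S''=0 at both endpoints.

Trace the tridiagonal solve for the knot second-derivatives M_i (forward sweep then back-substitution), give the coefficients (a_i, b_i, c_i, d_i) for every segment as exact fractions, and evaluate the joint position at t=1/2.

  seg 0: a=1 b=-87/28 c=0 d=31/28
  seg 1: a=-1 b=3/14 c=93/28 d=-27/28
  seg 2: a=5 b=27/14 c=-69/28 d=23/84
S(1/2) = -93/224

Δ: Δ0=-2, Δ1=3, Δ2=-3
row 1: diag=6, rhs=30; c'=1/3, d'=5
row 2: denom=10−2·1/3=28/3; d'=(-36−2·5)/(28/3)=-69/14
back: M2=-69/14
back: M1=5−1/3·-69/14=93/14
M: M0=0, M1=93/14, M2=-69/14, M3=0
seg 0: a=1, c=M0/2=0, d=(M1−M0)/(6·1)=31/28, b=Δ0−h0·(2M0+M1)/6=-87/28
seg 1: a=-1, c=M1/2=93/28, d=(M2−M1)/(6·2)=-27/28, b=Δ1−h1·(2M1+M2)/6=3/14
seg 2: a=5, c=M2/2=-69/28, d=(M3−M2)/(6·3)=23/84, b=Δ2−h2·(2M2+M3)/6=27/14
t_q=1/2 → seg 0, τ=1/2; S=1+-87/28·τ+0·τ²+31/28·τ³=-93/224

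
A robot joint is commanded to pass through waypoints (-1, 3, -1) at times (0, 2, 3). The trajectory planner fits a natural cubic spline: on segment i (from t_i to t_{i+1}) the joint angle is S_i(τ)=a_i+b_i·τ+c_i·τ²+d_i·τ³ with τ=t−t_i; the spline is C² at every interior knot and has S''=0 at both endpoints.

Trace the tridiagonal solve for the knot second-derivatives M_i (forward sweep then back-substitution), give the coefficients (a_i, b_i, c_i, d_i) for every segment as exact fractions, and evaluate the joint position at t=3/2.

  seg 0: a=-1 b=4 c=0 d=-1/2
  seg 1: a=3 b=-2 c=-3 d=1
S(3/2) = 53/16

Δ: Δ0=2, Δ1=-4
row 1: diag=6, rhs=-36; c'=1/6, d'=-6
back: M1=-6
M: M0=0, M1=-6, M2=0
seg 0: a=-1, c=M0/2=0, d=(M1−M0)/(6·2)=-1/2, b=Δ0−h0·(2M0+M1)/6=4
seg 1: a=3, c=M1/2=-3, d=(M2−M1)/(6·1)=1, b=Δ1−h1·(2M1+M2)/6=-2
t_q=3/2 → seg 0, τ=3/2; S=-1+4·τ+0·τ²+-1/2·τ³=53/16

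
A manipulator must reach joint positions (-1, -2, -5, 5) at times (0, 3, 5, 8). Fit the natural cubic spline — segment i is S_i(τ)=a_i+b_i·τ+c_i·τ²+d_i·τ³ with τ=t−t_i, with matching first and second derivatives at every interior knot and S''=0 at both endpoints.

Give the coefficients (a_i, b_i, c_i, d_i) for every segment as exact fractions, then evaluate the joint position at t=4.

Δ: Δ0=-1/3, Δ1=-3/2, Δ2=10/3
row 1: diag=10, rhs=-7; c'=1/5, d'=-7/10
row 2: denom=10−2·1/5=48/5; d'=(29−2·-7/10)/(48/5)=19/6
back: M2=19/6
back: M1=-7/10−1/5·19/6=-4/3
M: M0=0, M1=-4/3, M2=19/6, M3=0
seg 0: a=-1, c=M0/2=0, d=(M1−M0)/(6·3)=-2/27, b=Δ0−h0·(2M0+M1)/6=1/3
seg 1: a=-2, c=M1/2=-2/3, d=(M2−M1)/(6·2)=3/8, b=Δ1−h1·(2M1+M2)/6=-5/3
seg 2: a=-5, c=M2/2=19/12, d=(M3−M2)/(6·3)=-19/108, b=Δ2−h2·(2M2+M3)/6=1/6
t_q=4 → seg 1, τ=1; S=-2+-5/3·τ+-2/3·τ²+3/8·τ³=-95/24

  seg 0: a=-1 b=1/3 c=0 d=-2/27
  seg 1: a=-2 b=-5/3 c=-2/3 d=3/8
  seg 2: a=-5 b=1/6 c=19/12 d=-19/108
S(4) = -95/24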